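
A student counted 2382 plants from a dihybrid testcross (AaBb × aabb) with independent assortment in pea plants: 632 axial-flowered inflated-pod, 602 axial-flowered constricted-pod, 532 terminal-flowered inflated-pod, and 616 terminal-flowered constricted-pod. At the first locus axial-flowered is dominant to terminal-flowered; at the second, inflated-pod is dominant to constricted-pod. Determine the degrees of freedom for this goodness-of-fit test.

A dihybrid testcross with independent assortment gives a 1:1:1:1 ratio.
A goodness-of-fit test with 4 phenotype classes has df = 4 − 1 = 3.

3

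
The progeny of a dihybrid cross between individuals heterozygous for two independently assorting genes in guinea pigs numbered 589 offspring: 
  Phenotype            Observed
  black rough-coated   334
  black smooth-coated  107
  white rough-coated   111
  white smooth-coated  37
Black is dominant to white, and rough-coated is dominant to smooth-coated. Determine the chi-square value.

0.133

A dihybrid F₂ with independent assortment and complete dominance at both loci gives a 9:3:3:1 phenotypic ratio.
The 9:3:3:1 ratio has 16 parts, so with N = 589 the expected counts are:
  black rough-coated: 589 × 9/16 = 331.3125
  black smooth-coated: 589 × 3/16 = 110.4375
  white rough-coated: 589 × 3/16 = 110.4375
  white smooth-coated: 589 × 1/16 = 36.8125
χ² = Σ (O − E)² / E
  black rough-coated: (334 − 331.3125)² / 331.3125 = 0.0218
  black smooth-coated: (107 − 110.4375)² / 110.4375 = 0.1070
  white rough-coated: (111 − 110.4375)² / 110.4375 = 0.0029
  white smooth-coated: (37 − 36.8125)² / 36.8125 = 0.0010
χ² = 0.0218 + 0.1070 + 0.0029 + 0.0010 = 0.1327 ≈ 0.133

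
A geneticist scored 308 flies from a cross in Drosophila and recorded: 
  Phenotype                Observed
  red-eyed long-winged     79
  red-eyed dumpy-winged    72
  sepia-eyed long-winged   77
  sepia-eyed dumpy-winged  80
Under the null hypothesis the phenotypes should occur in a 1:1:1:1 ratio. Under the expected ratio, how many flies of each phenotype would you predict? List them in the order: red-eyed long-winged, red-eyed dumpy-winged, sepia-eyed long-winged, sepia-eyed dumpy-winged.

Total ratio parts = 4. Expected numbers out of 308:
  red-eyed long-winged: 308 × 1/4 = 77
  red-eyed dumpy-winged: 308 × 1/4 = 77
  sepia-eyed long-winged: 308 × 1/4 = 77
  sepia-eyed dumpy-winged: 308 × 1/4 = 77

77, 77, 77, 77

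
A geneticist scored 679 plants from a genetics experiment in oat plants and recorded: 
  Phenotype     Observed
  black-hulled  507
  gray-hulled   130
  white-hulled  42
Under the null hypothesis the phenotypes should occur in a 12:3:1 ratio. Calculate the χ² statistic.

0.071

Expected counts for N = 679 under a 12:3:1 ratio (total parts = 16):
  black-hulled: 679 × 12/16 = 509.25
  gray-hulled: 679 × 3/16 = 127.3125
  white-hulled: 679 × 1/16 = 42.4375
χ² = Σ (O − E)² / E
  black-hulled: (507 − 509.25)² / 509.25 = 0.0099
  gray-hulled: (130 − 127.3125)² / 127.3125 = 0.0567
  white-hulled: (42 − 42.4375)² / 42.4375 = 0.0045
χ² = 0.0099 + 0.0567 + 0.0045 = 0.0711 ≈ 0.071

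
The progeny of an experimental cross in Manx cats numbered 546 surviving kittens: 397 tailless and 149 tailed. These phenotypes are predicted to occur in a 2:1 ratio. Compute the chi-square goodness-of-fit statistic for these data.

8.975

Total ratio parts = 3. Expected numbers out of 546:
  tailless: 546 × 2/3 = 364
  tailed: 546 × 1/3 = 182
χ² = Σ (O − E)² / E
  tailless: (397 − 364)² / 364 = 2.9918
  tailed: (149 − 182)² / 182 = 5.9835
χ² = 2.9918 + 5.9835 = 8.9753 ≈ 8.975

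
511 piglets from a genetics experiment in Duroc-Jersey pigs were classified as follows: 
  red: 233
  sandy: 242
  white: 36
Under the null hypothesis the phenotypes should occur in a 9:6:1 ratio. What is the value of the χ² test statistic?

24.069

The 9:6:1 ratio has 16 parts, so with N = 511 the expected counts are:
  red: 511 × 9/16 = 287.4375
  sandy: 511 × 6/16 = 191.625
  white: 511 × 1/16 = 31.9375
χ² = Σ (O − E)² / E
  red: (233 − 287.4375)² / 287.4375 = 10.3099
  sandy: (242 − 191.625)² / 191.625 = 13.2427
  white: (36 − 31.9375)² / 31.9375 = 0.5168
χ² = 10.3099 + 13.2427 + 0.5168 = 24.0694 ≈ 24.069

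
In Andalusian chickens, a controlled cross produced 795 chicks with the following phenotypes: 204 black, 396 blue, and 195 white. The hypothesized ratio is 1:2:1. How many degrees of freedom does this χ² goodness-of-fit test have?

A goodness-of-fit test with 3 phenotype classes has df = 3 − 1 = 2.

2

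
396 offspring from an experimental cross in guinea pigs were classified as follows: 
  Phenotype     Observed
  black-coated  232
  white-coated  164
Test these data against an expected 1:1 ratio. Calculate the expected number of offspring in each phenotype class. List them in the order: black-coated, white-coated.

198, 198

Total ratio parts = 2. Expected numbers out of 396:
  black-coated: 396 × 1/2 = 198
  white-coated: 396 × 1/2 = 198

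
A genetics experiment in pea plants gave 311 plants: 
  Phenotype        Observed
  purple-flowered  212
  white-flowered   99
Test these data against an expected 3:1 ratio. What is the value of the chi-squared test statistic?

The 3:1 ratio has 4 parts, so with N = 311 the expected counts are:
  purple-flowered: 311 × 3/4 = 233.25
  white-flowered: 311 × 1/4 = 77.75
χ² = Σ (O − E)² / E
  purple-flowered: (212 − 233.25)² / 233.25 = 1.9360
  white-flowered: (99 − 77.75)² / 77.75 = 5.8079
χ² = 1.9360 + 5.8079 = 7.7439 ≈ 7.744

7.744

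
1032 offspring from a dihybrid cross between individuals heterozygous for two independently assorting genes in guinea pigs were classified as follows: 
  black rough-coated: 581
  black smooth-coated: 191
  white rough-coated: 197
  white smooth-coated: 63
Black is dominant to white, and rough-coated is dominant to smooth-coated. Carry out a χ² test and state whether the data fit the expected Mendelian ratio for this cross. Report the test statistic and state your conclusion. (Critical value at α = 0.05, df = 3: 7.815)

A dihybrid F₂ with independent assortment and complete dominance at both loci gives a 9:3:3:1 phenotypic ratio.
Total ratio parts = 16. Expected numbers out of 1032:
  black rough-coated: 1032 × 9/16 = 580.5
  black smooth-coated: 1032 × 3/16 = 193.5
  white rough-coated: 1032 × 3/16 = 193.5
  white smooth-coated: 1032 × 1/16 = 64.5
χ² = Σ (O − E)² / E
  black rough-coated: (581 − 580.5)² / 580.5 = 0.0004
  black smooth-coated: (191 − 193.5)² / 193.5 = 0.0323
  white rough-coated: (197 − 193.5)² / 193.5 = 0.0633
  white smooth-coated: (63 − 64.5)² / 64.5 = 0.0349
χ² = 0.0004 + 0.0323 + 0.0633 + 0.0349 = 0.1309 ≈ 0.131
Degrees of freedom = 4 − 1 = 3; critical value at α = 0.05 is 7.815.
Since 0.131 < 7.815, we fail to reject the null hypothesis — the data are consistent with the 9:3:3:1 ratio.

0.131; consistent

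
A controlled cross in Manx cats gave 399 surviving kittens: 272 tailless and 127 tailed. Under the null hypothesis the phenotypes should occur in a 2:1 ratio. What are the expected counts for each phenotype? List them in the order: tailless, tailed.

266, 133

Under the 2:1 hypothesis (Σ ratio = 3, N = 399):
  tailless: 399 × 2/3 = 266
  tailed: 399 × 1/3 = 133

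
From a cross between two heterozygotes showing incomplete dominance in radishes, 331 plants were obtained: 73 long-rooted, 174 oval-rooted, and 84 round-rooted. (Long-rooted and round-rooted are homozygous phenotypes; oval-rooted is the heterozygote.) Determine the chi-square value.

1.604

With incomplete dominance, a heterozygote × heterozygote cross gives a 1:2:1 phenotypic ratio.
Total ratio parts = 4. Expected numbers out of 331:
  long-rooted: 331 × 1/4 = 82.75
  oval-rooted: 331 × 2/4 = 165.5
  round-rooted: 331 × 1/4 = 82.75
χ² = Σ (O − E)² / E
  long-rooted: (73 − 82.75)² / 82.75 = 1.1488
  oval-rooted: (174 − 165.5)² / 165.5 = 0.4366
  round-rooted: (84 − 82.75)² / 82.75 = 0.0189
χ² = 1.1488 + 0.4366 + 0.0189 = 1.6043 ≈ 1.604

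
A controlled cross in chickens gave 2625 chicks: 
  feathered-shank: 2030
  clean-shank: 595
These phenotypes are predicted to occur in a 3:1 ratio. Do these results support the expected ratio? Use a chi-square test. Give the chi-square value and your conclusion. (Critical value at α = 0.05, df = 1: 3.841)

Under the 3:1 hypothesis (Σ ratio = 4, N = 2625):
  feathered-shank: 2625 × 3/4 = 1968.75
  clean-shank: 2625 × 1/4 = 656.25
χ² = Σ (O − E)² / E
  feathered-shank: (2030 − 1968.75)² / 1968.75 = 1.9056
  clean-shank: (595 − 656.25)² / 656.25 = 5.7167
χ² = 1.9056 + 5.7167 = 7.6223 ≈ 7.622
Degrees of freedom = 2 − 1 = 1; critical value at α = 0.05 is 3.841.
Since 7.622 > 3.841, we reject the null hypothesis — the data do not fit the 3:1 ratio.

7.622; not consistent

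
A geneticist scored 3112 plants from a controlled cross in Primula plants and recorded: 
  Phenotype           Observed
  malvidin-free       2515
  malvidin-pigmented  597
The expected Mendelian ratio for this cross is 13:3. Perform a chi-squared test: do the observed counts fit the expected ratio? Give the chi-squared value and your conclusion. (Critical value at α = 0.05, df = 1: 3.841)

0.384; consistent

The 13:3 ratio has 16 parts, so with N = 3112 the expected counts are:
  malvidin-free: 3112 × 13/16 = 2528.5
  malvidin-pigmented: 3112 × 3/16 = 583.5
χ² = Σ (O − E)² / E
  malvidin-free: (2515 − 2528.5)² / 2528.5 = 0.0721
  malvidin-pigmented: (597 − 583.5)² / 583.5 = 0.3123
χ² = 0.0721 + 0.3123 = 0.3844 ≈ 0.384
Degrees of freedom = 2 − 1 = 1; critical value at α = 0.05 is 3.841.
Since 0.384 < 3.841, we fail to reject the null hypothesis — the data are consistent with the 13:3 ratio.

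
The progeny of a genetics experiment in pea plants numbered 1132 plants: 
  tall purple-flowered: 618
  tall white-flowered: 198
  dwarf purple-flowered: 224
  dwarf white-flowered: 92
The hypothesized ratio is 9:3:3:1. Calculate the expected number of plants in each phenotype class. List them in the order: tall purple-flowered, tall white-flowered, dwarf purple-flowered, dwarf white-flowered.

The 9:3:3:1 ratio has 16 parts, so with N = 1132 the expected counts are:
  tall purple-flowered: 1132 × 9/16 = 636.75
  tall white-flowered: 1132 × 3/16 = 212.25
  dwarf purple-flowered: 1132 × 3/16 = 212.25
  dwarf white-flowered: 1132 × 1/16 = 70.75

636.75, 212.25, 212.25, 70.75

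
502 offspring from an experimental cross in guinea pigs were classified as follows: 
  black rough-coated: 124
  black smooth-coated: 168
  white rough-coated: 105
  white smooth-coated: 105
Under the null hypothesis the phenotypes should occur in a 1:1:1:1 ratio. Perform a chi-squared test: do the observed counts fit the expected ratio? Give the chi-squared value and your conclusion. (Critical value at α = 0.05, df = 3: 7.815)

Expected counts for N = 502 under a 1:1:1:1 ratio (total parts = 4):
  black rough-coated: 502 × 1/4 = 125.5
  black smooth-coated: 502 × 1/4 = 125.5
  white rough-coated: 502 × 1/4 = 125.5
  white smooth-coated: 502 × 1/4 = 125.5
χ² = Σ (O − E)² / E
  black rough-coated: (124 − 125.5)² / 125.5 = 0.0179
  black smooth-coated: (168 − 125.5)² / 125.5 = 14.3924
  white rough-coated: (105 − 125.5)² / 125.5 = 3.3486
  white smooth-coated: (105 − 125.5)² / 125.5 = 3.3486
χ² = 0.0179 + 14.3924 + 3.3486 + 3.3486 = 21.1075 ≈ 21.108
Degrees of freedom = 4 − 1 = 3; critical value at α = 0.05 is 7.815.
Since 21.108 > 7.815, we reject the null hypothesis — the data do not fit the 1:1:1:1 ratio.

21.108; not consistent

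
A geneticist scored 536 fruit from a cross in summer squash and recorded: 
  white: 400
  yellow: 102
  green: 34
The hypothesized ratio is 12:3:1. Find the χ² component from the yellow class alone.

Expected counts for N = 536 under a 12:3:1 ratio (total parts = 16):
  white: 536 × 12/16 = 402
  yellow: 536 × 3/16 = 100.5
  green: 536 × 1/16 = 33.5
Contribution of yellow: (102 − 100.5)² / 100.5 = 0.0224

0.022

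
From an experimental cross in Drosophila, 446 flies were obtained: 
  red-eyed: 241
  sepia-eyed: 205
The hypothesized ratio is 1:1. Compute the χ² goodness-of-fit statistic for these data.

The 1:1 ratio has 2 parts, so with N = 446 the expected counts are:
  red-eyed: 446 × 1/2 = 223
  sepia-eyed: 446 × 1/2 = 223
χ² = Σ (O − E)² / E
  red-eyed: (241 − 223)² / 223 = 1.4529
  sepia-eyed: (205 − 223)² / 223 = 1.4529
χ² = 1.4529 + 1.4529 = 2.9058 ≈ 2.906

2.906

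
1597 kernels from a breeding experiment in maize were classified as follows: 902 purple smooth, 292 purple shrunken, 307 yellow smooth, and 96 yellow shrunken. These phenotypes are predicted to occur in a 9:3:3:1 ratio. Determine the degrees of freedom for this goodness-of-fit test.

A goodness-of-fit test with 4 phenotype classes has df = 4 − 1 = 3.

3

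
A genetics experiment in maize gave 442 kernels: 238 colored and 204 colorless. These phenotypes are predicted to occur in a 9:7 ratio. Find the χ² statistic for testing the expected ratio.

Expected counts for N = 442 under a 9:7 ratio (total parts = 16):
  colored: 442 × 9/16 = 248.625
  colorless: 442 × 7/16 = 193.375
χ² = Σ (O − E)² / E
  colored: (238 − 248.625)² / 248.625 = 0.4541
  colorless: (204 − 193.375)² / 193.375 = 0.5838
χ² = 0.4541 + 0.5838 = 1.0379 ≈ 1.038

1.038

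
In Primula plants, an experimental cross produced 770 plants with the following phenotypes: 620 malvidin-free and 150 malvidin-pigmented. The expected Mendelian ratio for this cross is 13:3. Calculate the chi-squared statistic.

0.270

The 13:3 ratio has 16 parts, so with N = 770 the expected counts are:
  malvidin-free: 770 × 13/16 = 625.625
  malvidin-pigmented: 770 × 3/16 = 144.375
χ² = Σ (O − E)² / E
  malvidin-free: (620 − 625.625)² / 625.625 = 0.0506
  malvidin-pigmented: (150 − 144.375)² / 144.375 = 0.2192
χ² = 0.0506 + 0.2192 = 0.2698 ≈ 0.270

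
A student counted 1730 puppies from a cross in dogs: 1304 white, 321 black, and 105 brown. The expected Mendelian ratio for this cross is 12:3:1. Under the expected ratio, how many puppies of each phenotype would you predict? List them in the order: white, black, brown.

1297.5, 324.375, 108.125

Total ratio parts = 16. Expected numbers out of 1730:
  white: 1730 × 12/16 = 1297.5
  black: 1730 × 3/16 = 324.375
  brown: 1730 × 1/16 = 108.125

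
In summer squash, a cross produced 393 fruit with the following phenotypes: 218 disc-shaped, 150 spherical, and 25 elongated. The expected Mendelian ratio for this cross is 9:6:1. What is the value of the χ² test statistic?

Expected counts for N = 393 under a 9:6:1 ratio (total parts = 16):
  disc-shaped: 393 × 9/16 = 221.0625
  spherical: 393 × 6/16 = 147.375
  elongated: 393 × 1/16 = 24.5625
χ² = Σ (O − E)² / E
  disc-shaped: (218 − 221.0625)² / 221.0625 = 0.0424
  spherical: (150 − 147.375)² / 147.375 = 0.0468
  elongated: (25 − 24.5625)² / 24.5625 = 0.0078
χ² = 0.0424 + 0.0468 + 0.0078 = 0.097

0.097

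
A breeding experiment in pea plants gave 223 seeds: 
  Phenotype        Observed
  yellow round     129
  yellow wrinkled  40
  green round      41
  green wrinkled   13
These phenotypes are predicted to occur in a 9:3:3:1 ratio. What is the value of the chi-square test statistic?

0.259

Total ratio parts = 16. Expected numbers out of 223:
  yellow round: 223 × 9/16 = 125.4375
  yellow wrinkled: 223 × 3/16 = 41.8125
  green round: 223 × 3/16 = 41.8125
  green wrinkled: 223 × 1/16 = 13.9375
χ² = Σ (O − E)² / E
  yellow round: (129 − 125.4375)² / 125.4375 = 0.1012
  yellow wrinkled: (40 − 41.8125)² / 41.8125 = 0.0786
  green round: (41 − 41.8125)² / 41.8125 = 0.0158
  green wrinkled: (13 − 13.9375)² / 13.9375 = 0.0631
χ² = 0.1012 + 0.0786 + 0.0158 + 0.0631 = 0.2587 ≈ 0.259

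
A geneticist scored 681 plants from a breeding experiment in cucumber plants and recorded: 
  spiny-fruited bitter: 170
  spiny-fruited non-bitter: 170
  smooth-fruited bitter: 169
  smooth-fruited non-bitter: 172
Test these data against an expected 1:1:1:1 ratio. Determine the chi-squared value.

Total ratio parts = 4. Expected numbers out of 681:
  spiny-fruited bitter: 681 × 1/4 = 170.25
  spiny-fruited non-bitter: 681 × 1/4 = 170.25
  smooth-fruited bitter: 681 × 1/4 = 170.25
  smooth-fruited non-bitter: 681 × 1/4 = 170.25
χ² = Σ (O − E)² / E
  spiny-fruited bitter: (170 − 170.25)² / 170.25 = 0.0004
  spiny-fruited non-bitter: (170 − 170.25)² / 170.25 = 0.0004
  smooth-fruited bitter: (169 − 170.25)² / 170.25 = 0.0092
  smooth-fruited non-bitter: (172 − 170.25)² / 170.25 = 0.0180
χ² = 0.0004 + 0.0004 + 0.0092 + 0.0180 = 0.028

0.028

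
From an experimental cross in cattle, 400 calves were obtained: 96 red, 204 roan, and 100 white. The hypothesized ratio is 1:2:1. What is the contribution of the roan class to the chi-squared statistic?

0.080

Under the 1:2:1 hypothesis (Σ ratio = 4, N = 400):
  red: 400 × 1/4 = 100
  roan: 400 × 2/4 = 200
  white: 400 × 1/4 = 100
Contribution of roan: (204 − 200)² / 200 = 0.0800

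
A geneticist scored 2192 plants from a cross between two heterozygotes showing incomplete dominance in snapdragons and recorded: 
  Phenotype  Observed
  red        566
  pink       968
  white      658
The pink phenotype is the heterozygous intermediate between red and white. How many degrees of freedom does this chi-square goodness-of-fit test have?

With incomplete dominance, a heterozygote × heterozygote cross gives a 1:2:1 phenotypic ratio.
A goodness-of-fit test with 3 phenotype classes has df = 3 − 1 = 2.

2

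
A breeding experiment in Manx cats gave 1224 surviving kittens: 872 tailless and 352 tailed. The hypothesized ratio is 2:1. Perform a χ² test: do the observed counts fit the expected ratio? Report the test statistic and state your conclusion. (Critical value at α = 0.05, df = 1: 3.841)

Under the 2:1 hypothesis (Σ ratio = 3, N = 1224):
  tailless: 1224 × 2/3 = 816
  tailed: 1224 × 1/3 = 408
χ² = Σ (O − E)² / E
  tailless: (872 − 816)² / 816 = 3.8431
  tailed: (352 − 408)² / 408 = 7.6863
χ² = 3.8431 + 7.6863 = 11.5294 ≈ 11.529
Degrees of freedom = 2 − 1 = 1; critical value at α = 0.05 is 3.841.
Since 11.529 > 3.841, we reject the null hypothesis — the data do not fit the 2:1 ratio.

11.529; not consistent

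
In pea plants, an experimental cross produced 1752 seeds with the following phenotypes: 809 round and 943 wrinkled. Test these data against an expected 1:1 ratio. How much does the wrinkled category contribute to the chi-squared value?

5.124

Under the 1:1 hypothesis (Σ ratio = 2, N = 1752):
  round: 1752 × 1/2 = 876
  wrinkled: 1752 × 1/2 = 876
Contribution of wrinkled: (943 − 876)² / 876 = 5.1244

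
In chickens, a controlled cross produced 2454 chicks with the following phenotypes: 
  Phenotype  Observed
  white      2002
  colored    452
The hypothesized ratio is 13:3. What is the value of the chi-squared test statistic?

0.177

The 13:3 ratio has 16 parts, so with N = 2454 the expected counts are:
  white: 2454 × 13/16 = 1993.875
  colored: 2454 × 3/16 = 460.125
χ² = Σ (O − E)² / E
  white: (2002 − 1993.875)² / 1993.875 = 0.0331
  colored: (452 − 460.125)² / 460.125 = 0.1435
χ² = 0.0331 + 0.1435 = 0.1766 ≈ 0.177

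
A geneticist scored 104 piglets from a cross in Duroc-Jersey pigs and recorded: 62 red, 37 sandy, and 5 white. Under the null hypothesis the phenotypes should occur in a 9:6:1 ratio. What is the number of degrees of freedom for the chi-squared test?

A goodness-of-fit test with 3 phenotype classes has df = 3 − 1 = 2.

2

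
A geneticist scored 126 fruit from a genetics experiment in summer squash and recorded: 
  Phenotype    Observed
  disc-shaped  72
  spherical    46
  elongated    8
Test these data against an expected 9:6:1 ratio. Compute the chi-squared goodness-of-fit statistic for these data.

The 9:6:1 ratio has 16 parts, so with N = 126 the expected counts are:
  disc-shaped: 126 × 9/16 = 70.875
  spherical: 126 × 6/16 = 47.25
  elongated: 126 × 1/16 = 7.875
χ² = Σ (O − E)² / E
  disc-shaped: (72 − 70.875)² / 70.875 = 0.0179
  spherical: (46 − 47.25)² / 47.25 = 0.0331
  elongated: (8 − 7.875)² / 7.875 = 0.0020
χ² = 0.0179 + 0.0331 + 0.0020 = 0.053

0.053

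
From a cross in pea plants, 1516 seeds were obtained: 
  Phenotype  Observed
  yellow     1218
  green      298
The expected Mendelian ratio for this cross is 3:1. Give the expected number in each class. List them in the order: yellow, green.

1137, 379

The 3:1 ratio has 4 parts, so with N = 1516 the expected counts are:
  yellow: 1516 × 3/4 = 1137
  green: 1516 × 1/4 = 379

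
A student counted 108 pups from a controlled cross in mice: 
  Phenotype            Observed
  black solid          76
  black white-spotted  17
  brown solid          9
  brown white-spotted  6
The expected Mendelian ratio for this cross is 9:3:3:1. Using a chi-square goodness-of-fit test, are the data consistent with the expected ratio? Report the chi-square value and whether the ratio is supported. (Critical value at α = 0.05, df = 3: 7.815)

10.683; not consistent

Under the 9:3:3:1 hypothesis (Σ ratio = 16, N = 108):
  black solid: 108 × 9/16 = 60.75
  black white-spotted: 108 × 3/16 = 20.25
  brown solid: 108 × 3/16 = 20.25
  brown white-spotted: 108 × 1/16 = 6.75
χ² = Σ (O − E)² / E
  black solid: (76 − 60.75)² / 60.75 = 3.8282
  black white-spotted: (17 − 20.25)² / 20.25 = 0.5216
  brown solid: (9 − 20.25)² / 20.25 = 6.2500
  brown white-spotted: (6 − 6.75)² / 6.75 = 0.0833
χ² = 3.8282 + 0.5216 + 6.2500 + 0.0833 = 10.6831 ≈ 10.683
Degrees of freedom = 4 − 1 = 3; critical value at α = 0.05 is 7.815.
Since 10.683 > 7.815, we reject the null hypothesis — the data do not fit the 9:3:3:1 ratio.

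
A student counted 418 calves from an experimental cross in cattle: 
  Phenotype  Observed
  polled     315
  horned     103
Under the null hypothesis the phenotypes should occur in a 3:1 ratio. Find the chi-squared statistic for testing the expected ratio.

0.029

The 3:1 ratio has 4 parts, so with N = 418 the expected counts are:
  polled: 418 × 3/4 = 313.5
  horned: 418 × 1/4 = 104.5
χ² = Σ (O − E)² / E
  polled: (315 − 313.5)² / 313.5 = 0.0072
  horned: (103 − 104.5)² / 104.5 = 0.0215
χ² = 0.0072 + 0.0215 = 0.0287 ≈ 0.029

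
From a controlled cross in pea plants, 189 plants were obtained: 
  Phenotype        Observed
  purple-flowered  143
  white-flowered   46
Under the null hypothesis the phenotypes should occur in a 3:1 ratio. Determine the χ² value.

0.044

Total ratio parts = 4. Expected numbers out of 189:
  purple-flowered: 189 × 3/4 = 141.75
  white-flowered: 189 × 1/4 = 47.25
χ² = Σ (O − E)² / E
  purple-flowered: (143 − 141.75)² / 141.75 = 0.0110
  white-flowered: (46 − 47.25)² / 47.25 = 0.0331
χ² = 0.0110 + 0.0331 = 0.0441 ≈ 0.044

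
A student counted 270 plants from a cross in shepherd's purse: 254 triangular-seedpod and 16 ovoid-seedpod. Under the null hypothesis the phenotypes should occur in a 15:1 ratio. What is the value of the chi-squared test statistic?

0.048

Expected counts for N = 270 under a 15:1 ratio (total parts = 16):
  triangular-seedpod: 270 × 15/16 = 253.125
  ovoid-seedpod: 270 × 1/16 = 16.875
χ² = Σ (O − E)² / E
  triangular-seedpod: (254 − 253.125)² / 253.125 = 0.0030
  ovoid-seedpod: (16 − 16.875)² / 16.875 = 0.0454
χ² = 0.0030 + 0.0454 = 0.0484 ≈ 0.048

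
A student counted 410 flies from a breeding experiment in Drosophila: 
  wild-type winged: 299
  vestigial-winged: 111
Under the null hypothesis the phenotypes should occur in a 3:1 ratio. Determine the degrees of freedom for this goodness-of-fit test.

A goodness-of-fit test with 2 phenotype classes has df = 2 − 1 = 1.

1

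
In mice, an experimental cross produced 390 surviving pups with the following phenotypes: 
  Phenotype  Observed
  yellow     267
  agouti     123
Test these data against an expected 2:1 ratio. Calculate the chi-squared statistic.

Total ratio parts = 3. Expected numbers out of 390:
  yellow: 390 × 2/3 = 260
  agouti: 390 × 1/3 = 130
χ² = Σ (O − E)² / E
  yellow: (267 − 260)² / 260 = 0.1885
  agouti: (123 − 130)² / 130 = 0.3769
χ² = 0.1885 + 0.3769 = 0.5654 ≈ 0.565

0.565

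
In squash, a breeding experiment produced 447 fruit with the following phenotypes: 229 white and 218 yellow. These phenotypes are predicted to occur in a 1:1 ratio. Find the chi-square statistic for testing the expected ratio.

0.271

Expected counts for N = 447 under a 1:1 ratio (total parts = 2):
  white: 447 × 1/2 = 223.5
  yellow: 447 × 1/2 = 223.5
χ² = Σ (O − E)² / E
  white: (229 − 223.5)² / 223.5 = 0.1353
  yellow: (218 − 223.5)² / 223.5 = 0.1353
χ² = 0.1353 + 0.1353 = 0.2706 ≈ 0.271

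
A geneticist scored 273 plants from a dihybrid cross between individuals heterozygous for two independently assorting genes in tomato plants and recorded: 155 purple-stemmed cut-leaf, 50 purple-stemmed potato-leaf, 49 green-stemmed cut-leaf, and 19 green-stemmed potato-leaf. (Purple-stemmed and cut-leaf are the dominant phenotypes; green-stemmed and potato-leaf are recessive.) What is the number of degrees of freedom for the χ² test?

3

A dihybrid F₂ with independent assortment and complete dominance at both loci gives a 9:3:3:1 phenotypic ratio.
A goodness-of-fit test with 4 phenotype classes has df = 4 − 1 = 3.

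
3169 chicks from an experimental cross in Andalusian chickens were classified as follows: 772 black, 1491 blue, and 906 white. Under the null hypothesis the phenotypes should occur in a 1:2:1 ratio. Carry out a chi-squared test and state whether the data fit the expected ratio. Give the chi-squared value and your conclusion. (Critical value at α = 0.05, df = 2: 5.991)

22.367; not consistent

Expected counts for N = 3169 under a 1:2:1 ratio (total parts = 4):
  black: 3169 × 1/4 = 792.25
  blue: 3169 × 2/4 = 1584.5
  white: 3169 × 1/4 = 792.25
χ² = Σ (O − E)² / E
  black: (772 − 792.25)² / 792.25 = 0.5176
  blue: (1491 − 1584.5)² / 1584.5 = 5.5174
  white: (906 − 792.25)² / 792.25 = 16.3320
χ² = 0.5176 + 5.5174 + 16.3320 = 22.367
Degrees of freedom = 3 − 1 = 2; critical value at α = 0.05 is 5.991.
Since 22.367 > 5.991, we reject the null hypothesis — the data do not fit the 1:2:1 ratio.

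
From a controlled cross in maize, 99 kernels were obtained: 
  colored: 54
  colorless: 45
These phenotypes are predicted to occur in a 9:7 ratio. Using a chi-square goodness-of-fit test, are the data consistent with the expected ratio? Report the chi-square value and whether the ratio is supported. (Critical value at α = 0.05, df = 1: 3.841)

0.117; consistent

Expected counts for N = 99 under a 9:7 ratio (total parts = 16):
  colored: 99 × 9/16 = 55.6875
  colorless: 99 × 7/16 = 43.3125
χ² = Σ (O − E)² / E
  colored: (54 − 55.6875)² / 55.6875 = 0.0511
  colorless: (45 − 43.3125)² / 43.3125 = 0.0657
χ² = 0.0511 + 0.0657 = 0.1168 ≈ 0.117
Degrees of freedom = 2 − 1 = 1; critical value at α = 0.05 is 3.841.
Since 0.117 < 3.841, we fail to reject the null hypothesis — the data are consistent with the 9:7 ratio.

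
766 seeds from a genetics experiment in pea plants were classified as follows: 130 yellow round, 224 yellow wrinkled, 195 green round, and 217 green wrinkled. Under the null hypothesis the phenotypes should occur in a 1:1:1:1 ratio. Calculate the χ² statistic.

28.726

Under the 1:1:1:1 hypothesis (Σ ratio = 4, N = 766):
  yellow round: 766 × 1/4 = 191.5
  yellow wrinkled: 766 × 1/4 = 191.5
  green round: 766 × 1/4 = 191.5
  green wrinkled: 766 × 1/4 = 191.5
χ² = Σ (O − E)² / E
  yellow round: (130 − 191.5)² / 191.5 = 19.7507
  yellow wrinkled: (224 − 191.5)² / 191.5 = 5.5157
  green round: (195 − 191.5)² / 191.5 = 0.0640
  green wrinkled: (217 − 191.5)² / 191.5 = 3.3956
χ² = 19.7507 + 5.5157 + 0.0640 + 3.3956 = 28.726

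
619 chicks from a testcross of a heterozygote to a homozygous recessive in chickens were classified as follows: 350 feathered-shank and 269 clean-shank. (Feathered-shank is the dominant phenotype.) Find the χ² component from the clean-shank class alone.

A testcross of a heterozygote (Aa × aa) gives a 1:1 phenotypic ratio.
Under the 1:1 hypothesis (Σ ratio = 2, N = 619):
  feathered-shank: 619 × 1/2 = 309.5
  clean-shank: 619 × 1/2 = 309.5
Contribution of clean-shank: (269 − 309.5)² / 309.5 = 5.2997

5.300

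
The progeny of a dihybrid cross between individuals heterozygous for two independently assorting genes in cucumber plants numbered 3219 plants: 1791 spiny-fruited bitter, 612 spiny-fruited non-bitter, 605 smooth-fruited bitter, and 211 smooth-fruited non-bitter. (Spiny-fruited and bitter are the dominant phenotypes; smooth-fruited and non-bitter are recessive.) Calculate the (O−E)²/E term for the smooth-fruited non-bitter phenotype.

A dihybrid F₂ with independent assortment and complete dominance at both loci gives a 9:3:3:1 phenotypic ratio.
Under the 9:3:3:1 hypothesis (Σ ratio = 16, N = 3219):
  spiny-fruited bitter: 3219 × 9/16 = 1810.6875
  spiny-fruited non-bitter: 3219 × 3/16 = 603.5625
  smooth-fruited bitter: 3219 × 3/16 = 603.5625
  smooth-fruited non-bitter: 3219 × 1/16 = 201.1875
Contribution of smooth-fruited non-bitter: (211 − 201.1875)² / 201.1875 = 0.4786

0.479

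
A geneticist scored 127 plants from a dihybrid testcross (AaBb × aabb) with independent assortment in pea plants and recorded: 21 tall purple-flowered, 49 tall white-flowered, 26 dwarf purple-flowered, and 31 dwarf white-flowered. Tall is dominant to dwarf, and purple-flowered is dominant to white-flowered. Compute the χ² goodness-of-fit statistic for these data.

A dihybrid testcross with independent assortment gives a 1:1:1:1 ratio.
Expected counts for N = 127 under a 1:1:1:1 ratio (total parts = 4):
  tall purple-flowered: 127 × 1/4 = 31.75
  tall white-flowered: 127 × 1/4 = 31.75
  dwarf purple-flowered: 127 × 1/4 = 31.75
  dwarf white-flowered: 127 × 1/4 = 31.75
χ² = Σ (O − E)² / E
  tall purple-flowered: (21 − 31.75)² / 31.75 = 3.6398
  tall white-flowered: (49 − 31.75)² / 31.75 = 9.3720
  dwarf purple-flowered: (26 − 31.75)² / 31.75 = 1.0413
  dwarf white-flowered: (31 − 31.75)² / 31.75 = 0.0177
χ² = 3.6398 + 9.3720 + 1.0413 + 0.0177 = 14.0708 ≈ 14.071

14.071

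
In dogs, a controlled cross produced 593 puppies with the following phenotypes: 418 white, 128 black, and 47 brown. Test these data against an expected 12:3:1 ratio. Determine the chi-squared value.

Total ratio parts = 16. Expected numbers out of 593:
  white: 593 × 12/16 = 444.75
  black: 593 × 3/16 = 111.1875
  brown: 593 × 1/16 = 37.0625
χ² = Σ (O − E)² / E
  white: (418 − 444.75)² / 444.75 = 1.6089
  black: (128 − 111.1875)² / 111.1875 = 2.5422
  brown: (47 − 37.0625)² / 37.0625 = 2.6645
χ² = 1.6089 + 2.5422 + 2.6645 = 6.8156 ≈ 6.816

6.816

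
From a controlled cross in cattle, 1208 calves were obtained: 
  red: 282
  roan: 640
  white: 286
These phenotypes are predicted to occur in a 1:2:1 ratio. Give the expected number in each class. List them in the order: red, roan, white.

302, 604, 302

Total ratio parts = 4. Expected numbers out of 1208:
  red: 1208 × 1/4 = 302
  roan: 1208 × 2/4 = 604
  white: 1208 × 1/4 = 302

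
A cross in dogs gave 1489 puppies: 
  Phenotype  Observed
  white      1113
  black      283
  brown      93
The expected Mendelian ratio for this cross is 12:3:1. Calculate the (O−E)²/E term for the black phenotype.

0.052

The 12:3:1 ratio has 16 parts, so with N = 1489 the expected counts are:
  white: 1489 × 12/16 = 1116.75
  black: 1489 × 3/16 = 279.1875
  brown: 1489 × 1/16 = 93.0625
Contribution of black: (283 − 279.1875)² / 279.1875 = 0.0521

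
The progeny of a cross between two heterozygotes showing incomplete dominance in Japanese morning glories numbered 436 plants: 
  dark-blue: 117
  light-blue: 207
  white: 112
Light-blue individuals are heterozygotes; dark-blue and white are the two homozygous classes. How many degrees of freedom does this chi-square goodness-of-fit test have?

With incomplete dominance, a heterozygote × heterozygote cross gives a 1:2:1 phenotypic ratio.
A goodness-of-fit test with 3 phenotype classes has df = 3 − 1 = 2.

2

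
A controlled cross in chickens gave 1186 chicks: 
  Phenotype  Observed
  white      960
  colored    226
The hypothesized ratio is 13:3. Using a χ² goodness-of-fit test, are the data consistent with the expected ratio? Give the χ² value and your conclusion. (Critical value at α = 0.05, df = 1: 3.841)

0.073; consistent

Under the 13:3 hypothesis (Σ ratio = 16, N = 1186):
  white: 1186 × 13/16 = 963.625
  colored: 1186 × 3/16 = 222.375
χ² = Σ (O − E)² / E
  white: (960 − 963.625)² / 963.625 = 0.0136
  colored: (226 − 222.375)² / 222.375 = 0.0591
χ² = 0.0136 + 0.0591 = 0.0727 ≈ 0.073
Degrees of freedom = 2 − 1 = 1; critical value at α = 0.05 is 3.841.
Since 0.073 < 3.841, we fail to reject the null hypothesis — the data are consistent with the 13:3 ratio.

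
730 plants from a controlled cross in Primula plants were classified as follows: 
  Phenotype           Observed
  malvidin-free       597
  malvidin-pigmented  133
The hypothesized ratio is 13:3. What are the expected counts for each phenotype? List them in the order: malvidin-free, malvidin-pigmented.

593.125, 136.875

The 13:3 ratio has 16 parts, so with N = 730 the expected counts are:
  malvidin-free: 730 × 13/16 = 593.125
  malvidin-pigmented: 730 × 3/16 = 136.875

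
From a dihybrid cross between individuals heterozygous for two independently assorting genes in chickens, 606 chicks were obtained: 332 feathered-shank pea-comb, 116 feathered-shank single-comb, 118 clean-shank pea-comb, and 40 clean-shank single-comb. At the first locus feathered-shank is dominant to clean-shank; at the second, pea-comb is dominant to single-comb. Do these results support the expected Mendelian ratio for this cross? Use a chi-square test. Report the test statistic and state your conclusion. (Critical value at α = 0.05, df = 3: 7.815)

A dihybrid F₂ with independent assortment and complete dominance at both loci gives a 9:3:3:1 phenotypic ratio.
The 9:3:3:1 ratio has 16 parts, so with N = 606 the expected counts are:
  feathered-shank pea-comb: 606 × 9/16 = 340.875
  feathered-shank single-comb: 606 × 3/16 = 113.625
  clean-shank pea-comb: 606 × 3/16 = 113.625
  clean-shank single-comb: 606 × 1/16 = 37.875
χ² = Σ (O − E)² / E
  feathered-shank pea-comb: (332 − 340.875)² / 340.875 = 0.2311
  feathered-shank single-comb: (116 − 113.625)² / 113.625 = 0.0496
  clean-shank pea-comb: (118 − 113.625)² / 113.625 = 0.1685
  clean-shank single-comb: (40 − 37.875)² / 37.875 = 0.1192
χ² = 0.2311 + 0.0496 + 0.1685 + 0.1192 = 0.5684 ≈ 0.568
Degrees of freedom = 4 − 1 = 3; critical value at α = 0.05 is 7.815.
Since 0.568 < 7.815, we fail to reject the null hypothesis — the data are consistent with the 9:3:3:1 ratio.

0.568; consistent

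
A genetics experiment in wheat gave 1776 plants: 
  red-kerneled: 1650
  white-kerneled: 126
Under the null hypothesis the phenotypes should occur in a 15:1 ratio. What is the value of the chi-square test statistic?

2.162

The 15:1 ratio has 16 parts, so with N = 1776 the expected counts are:
  red-kerneled: 1776 × 15/16 = 1665
  white-kerneled: 1776 × 1/16 = 111
χ² = Σ (O − E)² / E
  red-kerneled: (1650 − 1665)² / 1665 = 0.1351
  white-kerneled: (126 − 111)² / 111 = 2.0270
χ² = 0.1351 + 2.0270 = 2.1621 ≈ 2.162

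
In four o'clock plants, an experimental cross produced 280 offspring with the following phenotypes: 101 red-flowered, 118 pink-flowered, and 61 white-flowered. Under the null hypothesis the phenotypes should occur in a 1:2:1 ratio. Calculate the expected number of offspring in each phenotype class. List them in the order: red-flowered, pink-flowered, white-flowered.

Expected counts for N = 280 under a 1:2:1 ratio (total parts = 4):
  red-flowered: 280 × 1/4 = 70
  pink-flowered: 280 × 2/4 = 140
  white-flowered: 280 × 1/4 = 70

70, 140, 70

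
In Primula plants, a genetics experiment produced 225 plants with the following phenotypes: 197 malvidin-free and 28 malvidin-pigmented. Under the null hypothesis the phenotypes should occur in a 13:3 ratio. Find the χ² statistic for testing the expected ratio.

5.872

The 13:3 ratio has 16 parts, so with N = 225 the expected counts are:
  malvidin-free: 225 × 13/16 = 182.8125
  malvidin-pigmented: 225 × 3/16 = 42.1875
χ² = Σ (O − E)² / E
  malvidin-free: (197 − 182.8125)² / 182.8125 = 1.1010
  malvidin-pigmented: (28 − 42.1875)² / 42.1875 = 4.7712
χ² = 1.1010 + 4.7712 = 5.8722 ≈ 5.872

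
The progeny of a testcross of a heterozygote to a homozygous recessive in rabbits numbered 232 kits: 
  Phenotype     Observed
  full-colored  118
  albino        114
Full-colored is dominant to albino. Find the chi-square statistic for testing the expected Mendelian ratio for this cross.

0.069

A testcross of a heterozygote (Aa × aa) gives a 1:1 phenotypic ratio.
Expected counts for N = 232 under a 1:1 ratio (total parts = 2):
  full-colored: 232 × 1/2 = 116
  albino: 232 × 1/2 = 116
χ² = Σ (O − E)² / E
  full-colored: (118 − 116)² / 116 = 0.0345
  albino: (114 − 116)² / 116 = 0.0345
χ² = 0.0345 + 0.0345 = 0.069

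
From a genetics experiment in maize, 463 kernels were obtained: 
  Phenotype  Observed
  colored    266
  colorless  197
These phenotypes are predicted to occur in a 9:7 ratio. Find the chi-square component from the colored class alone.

Expected counts for N = 463 under a 9:7 ratio (total parts = 16):
  colored: 463 × 9/16 = 260.4375
  colorless: 463 × 7/16 = 202.5625
Contribution of colored: (266 − 260.4375)² / 260.4375 = 0.1188

0.119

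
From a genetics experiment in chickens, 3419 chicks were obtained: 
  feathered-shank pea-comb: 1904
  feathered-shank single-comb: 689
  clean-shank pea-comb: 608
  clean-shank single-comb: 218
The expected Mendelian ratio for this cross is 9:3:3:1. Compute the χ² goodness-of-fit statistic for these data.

5.568

Total ratio parts = 16. Expected numbers out of 3419:
  feathered-shank pea-comb: 3419 × 9/16 = 1923.1875
  feathered-shank single-comb: 3419 × 3/16 = 641.0625
  clean-shank pea-comb: 3419 × 3/16 = 641.0625
  clean-shank single-comb: 3419 × 1/16 = 213.6875
χ² = Σ (O − E)² / E
  feathered-shank pea-comb: (1904 − 1923.1875)² / 1923.1875 = 0.1914
  feathered-shank single-comb: (689 − 641.0625)² / 641.0625 = 3.5847
  clean-shank pea-comb: (608 − 641.0625)² / 641.0625 = 1.7052
  clean-shank single-comb: (218 − 213.6875)² / 213.6875 = 0.0870
χ² = 0.1914 + 3.5847 + 1.7052 + 0.0870 = 5.5683 ≈ 5.568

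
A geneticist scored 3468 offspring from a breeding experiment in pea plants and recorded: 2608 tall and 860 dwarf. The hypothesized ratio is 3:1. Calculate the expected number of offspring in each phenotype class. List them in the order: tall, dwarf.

2601, 867

Total ratio parts = 4. Expected numbers out of 3468:
  tall: 3468 × 3/4 = 2601
  dwarf: 3468 × 1/4 = 867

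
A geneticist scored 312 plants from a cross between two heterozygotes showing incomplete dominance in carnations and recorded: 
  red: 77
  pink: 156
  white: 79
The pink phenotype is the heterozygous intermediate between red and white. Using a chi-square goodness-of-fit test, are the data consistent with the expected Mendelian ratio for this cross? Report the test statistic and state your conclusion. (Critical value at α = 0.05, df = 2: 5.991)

0.026; consistent

With incomplete dominance, a heterozygote × heterozygote cross gives a 1:2:1 phenotypic ratio.
Under the 1:2:1 hypothesis (Σ ratio = 4, N = 312):
  red: 312 × 1/4 = 78
  pink: 312 × 2/4 = 156
  white: 312 × 1/4 = 78
χ² = Σ (O − E)² / E
  red: (77 − 78)² / 78 = 0.0128
  pink: (156 − 156)² / 156 = 0.0000
  white: (79 − 78)² / 78 = 0.0128
χ² = 0.0128 + 0.0000 + 0.0128 = 0.0256 ≈ 0.026
Degrees of freedom = 3 − 1 = 2; critical value at α = 0.05 is 5.991.
Since 0.026 < 5.991, we fail to reject the null hypothesis — the data are consistent with the 1:2:1 ratio.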